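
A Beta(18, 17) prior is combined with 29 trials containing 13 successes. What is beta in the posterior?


In conjugate updating:
beta_posterior = beta_prior + (n - k)
= 17 + (29 - 13)
= 17 + 16 = 33

33


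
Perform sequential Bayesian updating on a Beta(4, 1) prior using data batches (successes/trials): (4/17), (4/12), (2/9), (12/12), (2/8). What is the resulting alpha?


Accumulate successes: 24
Posterior alpha = prior alpha + sum of successes
= 4 + 24 = 28

28


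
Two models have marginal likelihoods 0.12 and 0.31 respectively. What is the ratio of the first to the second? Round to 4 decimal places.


Evidence ratio = 0.12 / 0.31
= 0.3871

0.3871


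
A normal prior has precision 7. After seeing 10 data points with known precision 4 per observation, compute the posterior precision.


In the conjugate normal model, precisions add:
tau_posterior = tau_prior + n * tau_data
= 7 + 10*4 = 47

47


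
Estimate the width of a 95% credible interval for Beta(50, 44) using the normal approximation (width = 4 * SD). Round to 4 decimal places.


For Beta(a,b): Var = ab/((a+b)^2(a+b+1))
Var = 0.0026, SD = 0.0512
Approximate 95% CI width = 4 * 0.0512 = 0.2048

0.2048


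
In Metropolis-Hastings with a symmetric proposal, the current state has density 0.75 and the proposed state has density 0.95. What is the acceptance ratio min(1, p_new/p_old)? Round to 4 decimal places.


Ratio = p_new / p_old = 0.95 / 0.75 = 1.2667
Acceptance = min(1, 1.2667) = 1.0

1.0


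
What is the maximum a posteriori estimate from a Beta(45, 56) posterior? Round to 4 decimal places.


The MAP estimate equals the mode of the distribution.
Mode of Beta(a,b) = (a-1)/(a+b-2)
= 44/99
= 0.4444

0.4444


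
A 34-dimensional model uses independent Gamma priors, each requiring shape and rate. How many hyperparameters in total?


Per parameter: 2 (shape and rate).
Total = 34 * 2 = 68

68


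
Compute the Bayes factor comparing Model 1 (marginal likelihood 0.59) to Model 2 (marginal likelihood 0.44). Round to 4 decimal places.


BF12 = marginal likelihood of M1 / marginal likelihood of M2
= 0.59/0.44
= 1.3409

1.3409


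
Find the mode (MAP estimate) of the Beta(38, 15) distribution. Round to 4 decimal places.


For Beta(a,b) with a,b > 1:
Mode = (a-1)/(a+b-2) = (38-1)/(53-2)
= 37/51 = 0.7255

0.7255


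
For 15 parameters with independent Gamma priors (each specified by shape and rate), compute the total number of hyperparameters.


A Gamma prior has 2 hyperparameters per parameter.
Total = 15 * 2 = 30

30


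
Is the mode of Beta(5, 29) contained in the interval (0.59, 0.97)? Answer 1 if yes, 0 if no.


Mode = (a-1)/(a+b-2) = 4/32 = 0.125
Interval: (0.59, 0.97)
Contains mode? 0

0


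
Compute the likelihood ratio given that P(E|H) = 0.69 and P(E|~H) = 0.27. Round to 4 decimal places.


LR = P(E|H) / P(E|~H)
= 0.69 / 0.27 = 2.5556

2.5556


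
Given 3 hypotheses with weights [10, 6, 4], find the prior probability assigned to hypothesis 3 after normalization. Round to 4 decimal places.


To normalize, divide each weight by the sum of all weights.
Sum = 20
Prior(H3) = 4/20 = 0.2

0.2


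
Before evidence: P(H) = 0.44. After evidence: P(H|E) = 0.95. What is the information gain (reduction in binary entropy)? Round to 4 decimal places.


Prior entropy = 0.9896
Posterior entropy = 0.2864
Information gain = 0.9896 - 0.2864 = 0.7032

0.7032


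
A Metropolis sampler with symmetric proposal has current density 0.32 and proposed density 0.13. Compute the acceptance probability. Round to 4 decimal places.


For symmetric proposals, acceptance = min(1, pi(x*)/pi(x))
= min(1, 0.13/0.32)
= min(1, 0.4062) = 0.4062

0.4062


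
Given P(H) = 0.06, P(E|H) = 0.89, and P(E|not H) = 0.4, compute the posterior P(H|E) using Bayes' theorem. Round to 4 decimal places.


By Bayes' theorem: P(H|E) = P(E|H)*P(H) / P(E)
P(E) = P(E|H)*P(H) + P(E|not H)*P(not H)
P(E) = 0.89*0.06 + 0.4*0.94 = 0.4294
P(H|E) = 0.89*0.06 / 0.4294 = 0.1244

0.1244


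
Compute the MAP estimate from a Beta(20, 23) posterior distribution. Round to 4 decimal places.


MAP = mode of Beta distribution
= (alpha - 1)/(alpha + beta - 2)
= (20-1)/(20+23-2)
= 19/41 = 0.4634

0.4634


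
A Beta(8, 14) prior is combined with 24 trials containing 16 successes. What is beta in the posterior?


In conjugate updating:
beta_posterior = beta_prior + (n - k)
= 14 + (24 - 16)
= 14 + 8 = 22

22


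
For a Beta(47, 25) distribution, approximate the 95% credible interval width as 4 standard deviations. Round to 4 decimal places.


Variance of Beta(a,b) = ab / ((a+b)^2 * (a+b+1))
= 47*25 / ((72)^2 * 73)
= 0.0031
SD = sqrt(0.0031) = 0.0557
Width = 4 * SD = 0.2229

0.2229


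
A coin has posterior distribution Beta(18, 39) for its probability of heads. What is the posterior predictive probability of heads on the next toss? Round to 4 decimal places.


Posterior predictive = E[theta] = alpha/(alpha+beta)
= 18/57
= 0.3158

0.3158


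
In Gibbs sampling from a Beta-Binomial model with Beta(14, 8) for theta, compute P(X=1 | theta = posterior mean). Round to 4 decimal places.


Posterior mean = alpha/(alpha+beta) = 14/22 = 0.6364
P(X=1|theta=mean) = theta = 0.6364

0.6364


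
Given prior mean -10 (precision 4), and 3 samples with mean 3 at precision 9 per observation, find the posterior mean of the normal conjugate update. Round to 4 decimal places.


The posterior mean is a precision-weighted average of prior and data.
Post. prec. = 4 + 27 = 31
Post. mean = (-40 + 81)/31 = 41/31 = 1.3226

1.3226


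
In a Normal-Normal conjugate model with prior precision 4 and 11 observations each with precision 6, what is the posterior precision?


Posterior precision = prior precision + n * observation precision
= 4 + 11 * 6
= 4 + 66 = 70

70


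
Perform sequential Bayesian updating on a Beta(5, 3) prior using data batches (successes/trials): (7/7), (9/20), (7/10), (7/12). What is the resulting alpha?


Accumulate successes: 30
Posterior alpha = prior alpha + sum of successes
= 5 + 30 = 35

35


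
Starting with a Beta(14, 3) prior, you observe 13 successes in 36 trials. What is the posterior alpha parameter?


For a Beta-Binomial conjugate model:
Posterior alpha = prior alpha + number of successes
= 14 + 13 = 27

27


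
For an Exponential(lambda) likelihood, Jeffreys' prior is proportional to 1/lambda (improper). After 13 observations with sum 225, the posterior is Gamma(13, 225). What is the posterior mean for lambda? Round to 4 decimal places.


Posterior = Gamma(n, sum_x) = Gamma(13, 225)
Posterior mean = shape/rate = 13/225
= 0.0578

0.0578


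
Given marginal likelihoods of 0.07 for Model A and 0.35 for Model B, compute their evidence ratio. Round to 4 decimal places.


Ratio = ML(A) / ML(B) = 0.07/0.35
= 0.2

0.2


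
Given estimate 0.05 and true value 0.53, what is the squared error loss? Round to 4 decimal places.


Squared error = (estimate - true)^2
Difference = -0.48
Loss = -0.48^2 = 0.2304

0.2304


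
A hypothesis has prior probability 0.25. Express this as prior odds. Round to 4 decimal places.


Odds = P(H) / P(not H) = 0.25 / 0.75
= 0.3333

0.3333


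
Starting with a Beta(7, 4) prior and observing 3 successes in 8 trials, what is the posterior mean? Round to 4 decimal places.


Posterior parameters: alpha = 7 + 3 = 10
beta = 4 + 5 = 9
Posterior mean = alpha / (alpha + beta) = 10 / 19
= 0.5263

0.5263


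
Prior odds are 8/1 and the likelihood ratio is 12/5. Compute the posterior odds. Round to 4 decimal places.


Posterior odds = prior odds * likelihood ratio
= (8/1) * (12/5)
= 96 / 5
= 19.2

19.2


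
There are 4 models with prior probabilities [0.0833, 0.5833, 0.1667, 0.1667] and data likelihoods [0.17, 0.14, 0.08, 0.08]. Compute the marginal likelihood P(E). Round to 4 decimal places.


P(E) = sum over models of P(M_i) * P(E|M_i)
= 0.0833*0.17 + 0.5833*0.14 + 0.1667*0.08 + 0.1667*0.08
= 0.1225

0.1225


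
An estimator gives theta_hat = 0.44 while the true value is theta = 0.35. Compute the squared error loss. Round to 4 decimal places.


The squared error loss is (theta_hat - theta)^2
= (0.44 - 0.35)^2
= (0.09)^2 = 0.0081

0.0081


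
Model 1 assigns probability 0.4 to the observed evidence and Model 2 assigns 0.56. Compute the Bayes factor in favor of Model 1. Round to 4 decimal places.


BF = P(data|M1) / P(data|M2)
= 0.4 / 0.56 = 0.7143

0.7143


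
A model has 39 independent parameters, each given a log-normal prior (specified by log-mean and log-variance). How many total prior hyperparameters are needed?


Each log-normal prior needs 2 hyperparameters (log-mean and log-variance).
Total = 2 * 39 = 78

78


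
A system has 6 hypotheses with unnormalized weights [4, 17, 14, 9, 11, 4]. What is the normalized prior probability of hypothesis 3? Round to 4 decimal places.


The normalized prior is the weight divided by the total.
Total weight = 59
P(H3) = 14 / 59 = 0.2373

0.2373


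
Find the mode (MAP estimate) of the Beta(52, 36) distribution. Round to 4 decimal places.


For Beta(a,b) with a,b > 1:
Mode = (a-1)/(a+b-2) = (52-1)/(88-2)
= 51/86 = 0.593

0.593


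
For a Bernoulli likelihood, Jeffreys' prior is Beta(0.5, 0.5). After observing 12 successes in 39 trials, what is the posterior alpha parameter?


Jeffreys' prior for Bernoulli is Beta(0.5, 0.5).
Posterior is Beta(0.5 + k, 0.5 + n - k).
Posterior alpha = 0.5 + k = 0.5 + 12 = 12.5

12.5


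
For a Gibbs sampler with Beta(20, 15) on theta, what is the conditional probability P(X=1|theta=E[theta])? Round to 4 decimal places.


E[theta] = 20/(20+15) = 0.5714
P(X=1|theta) = theta = 0.5714

0.5714


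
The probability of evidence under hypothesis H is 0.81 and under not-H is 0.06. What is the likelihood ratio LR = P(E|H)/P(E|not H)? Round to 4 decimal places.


LR = 0.81 / 0.06
= 13.5

13.5


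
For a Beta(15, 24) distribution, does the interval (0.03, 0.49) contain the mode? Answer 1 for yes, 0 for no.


Mode of Beta(a,b) = (a-1)/(a+b-2)
= (15-1)/(15+24-2) = 0.3784
Check: 0.03 <= 0.3784 <= 0.49?
Result: 1

1


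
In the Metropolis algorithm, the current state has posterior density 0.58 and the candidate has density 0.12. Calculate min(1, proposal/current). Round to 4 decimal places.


Ratio = 0.12/0.58 = 0.2069
Acceptance probability = min(1, 0.2069)
= 0.2069

0.2069


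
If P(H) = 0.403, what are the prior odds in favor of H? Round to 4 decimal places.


Prior odds = P(H) / (1 - P(H))
= 0.403 / 0.597
= 0.675

0.675


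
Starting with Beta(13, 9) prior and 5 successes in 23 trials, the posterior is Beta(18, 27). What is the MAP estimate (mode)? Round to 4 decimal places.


The mode of Beta(a, b) when a > 1 and b > 1 is (a-1)/(a+b-2)
= (18 - 1) / (18 + 27 - 2)
= 17 / 43
= 0.3953

0.3953


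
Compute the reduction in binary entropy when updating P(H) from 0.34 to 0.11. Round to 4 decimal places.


H_before = -p*log2(p) - (1-p)*log2(1-p) for p=0.34: 0.9248
H_after for p=0.11: 0.4999
Reduction = 0.9248 - 0.4999 = 0.4249

0.4249


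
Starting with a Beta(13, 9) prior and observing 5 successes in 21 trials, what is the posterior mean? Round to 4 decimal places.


Posterior parameters: alpha = 13 + 5 = 18
beta = 9 + 16 = 25
Posterior mean = alpha / (alpha + beta) = 18 / 43
= 0.4186

0.4186


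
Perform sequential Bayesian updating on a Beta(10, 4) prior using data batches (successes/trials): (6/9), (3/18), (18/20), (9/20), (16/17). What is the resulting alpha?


Accumulate successes: 52
Posterior alpha = prior alpha + sum of successes
= 10 + 52 = 62

62


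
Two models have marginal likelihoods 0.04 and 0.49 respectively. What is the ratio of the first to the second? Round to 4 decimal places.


Evidence ratio = 0.04 / 0.49
= 0.0816

0.0816


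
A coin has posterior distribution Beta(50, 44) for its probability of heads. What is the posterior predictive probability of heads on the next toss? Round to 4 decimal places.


Posterior predictive = E[theta] = alpha/(alpha+beta)
= 50/94
= 0.5319

0.5319


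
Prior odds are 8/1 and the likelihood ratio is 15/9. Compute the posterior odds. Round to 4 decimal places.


Posterior odds = prior odds * likelihood ratio
= (8/1) * (15/9)
= 120 / 9
= 13.3333

13.3333


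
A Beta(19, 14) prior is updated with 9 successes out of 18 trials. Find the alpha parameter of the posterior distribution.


In the Beta-Binomial conjugate update:
alpha_post = alpha_prior + successes
= 19 + 9
= 28

28


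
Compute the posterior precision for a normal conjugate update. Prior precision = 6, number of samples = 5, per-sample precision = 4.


tau_post = tau_0 + n * tau
= 6 + 5 * 4 = 26

26


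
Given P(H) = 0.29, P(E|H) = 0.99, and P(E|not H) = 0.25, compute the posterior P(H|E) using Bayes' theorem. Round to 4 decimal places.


By Bayes' theorem: P(H|E) = P(E|H)*P(H) / P(E)
P(E) = P(E|H)*P(H) + P(E|not H)*P(not H)
P(E) = 0.99*0.29 + 0.25*0.71 = 0.4646
P(H|E) = 0.99*0.29 / 0.4646 = 0.618

0.618


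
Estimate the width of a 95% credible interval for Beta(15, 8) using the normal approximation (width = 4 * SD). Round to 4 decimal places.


For Beta(a,b): Var = ab/((a+b)^2(a+b+1))
Var = 0.0095, SD = 0.0972
Approximate 95% CI width = 4 * 0.0972 = 0.3889

0.3889


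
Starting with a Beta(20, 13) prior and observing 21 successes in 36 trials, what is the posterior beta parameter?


Posterior beta = prior beta + failures
Failures = 36 - 21 = 15
beta_post = 13 + 15 = 28

28


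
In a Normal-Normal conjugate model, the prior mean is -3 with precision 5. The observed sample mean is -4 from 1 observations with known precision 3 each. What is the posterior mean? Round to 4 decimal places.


Posterior precision = tau0 + n*tau = 5 + 1*3 = 8
Posterior mean = (tau0*mu0 + n*tau*xbar) / posterior_precision
= (5*-3 + 1*3*-4) / 8
= -27 / 8 = -3.375

-3.375


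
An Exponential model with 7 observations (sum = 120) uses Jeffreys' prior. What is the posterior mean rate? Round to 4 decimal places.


Posterior Gamma(7, 120)
E[lambda] = 7/120 = 0.0583

0.0583


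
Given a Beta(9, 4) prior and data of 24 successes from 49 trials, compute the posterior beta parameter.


Number of failures = 49 - 24 = 25
Posterior beta = 4 + 25 = 29

29


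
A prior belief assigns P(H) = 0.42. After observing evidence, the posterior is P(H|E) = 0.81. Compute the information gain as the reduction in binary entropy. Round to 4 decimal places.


H(prior) = -0.42*log2(0.42) - 0.58*log2(0.58)
= 0.9815
H(post) = -0.81*log2(0.81) - 0.19*log2(0.19)
= 0.7015
IG = 0.9815 - 0.7015 = 0.28

0.28


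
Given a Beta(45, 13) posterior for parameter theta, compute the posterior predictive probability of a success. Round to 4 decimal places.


For a Beta-Bernoulli model, the predictive probability is the mean:
P(success) = 45/(45+13) = 45/58 = 0.7759

0.7759


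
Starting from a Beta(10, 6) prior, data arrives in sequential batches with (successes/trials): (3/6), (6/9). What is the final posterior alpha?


In sequential Bayesian updating, we sum all successes.
Total successes = 9
Final alpha = 10 + 9 = 19

19


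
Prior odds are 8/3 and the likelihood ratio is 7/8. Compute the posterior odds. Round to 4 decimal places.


Posterior odds = prior odds * likelihood ratio
= (8/3) * (7/8)
= 56 / 24
= 2.3333

2.3333


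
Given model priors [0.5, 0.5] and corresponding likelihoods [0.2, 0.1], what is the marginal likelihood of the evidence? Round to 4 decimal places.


P(E) = sum_i P(M_i) P(E|M_i)
= 0.1 + 0.05
= 0.15

0.15


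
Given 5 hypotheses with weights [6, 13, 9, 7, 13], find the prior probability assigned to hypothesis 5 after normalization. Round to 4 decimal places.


To normalize, divide each weight by the sum of all weights.
Sum = 48
Prior(H5) = 13/48 = 0.2708

0.2708


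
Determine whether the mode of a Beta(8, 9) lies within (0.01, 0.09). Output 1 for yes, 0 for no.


First find the mode: (a-1)/(a+b-2) = 0.4667
Is 0.4667 in (0.01, 0.09)? 0

0


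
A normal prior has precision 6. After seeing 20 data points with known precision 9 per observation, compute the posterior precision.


In the conjugate normal model, precisions add:
tau_posterior = tau_prior + n * tau_data
= 6 + 20*9 = 186

186


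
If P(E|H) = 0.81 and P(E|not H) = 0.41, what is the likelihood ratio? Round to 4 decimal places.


Likelihood ratio = P(E|H) / P(E|not H)
= 0.81 / 0.41
= 1.9756

1.9756


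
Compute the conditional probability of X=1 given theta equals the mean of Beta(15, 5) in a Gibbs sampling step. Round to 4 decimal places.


Mean of Beta(15, 5) = 0.75
P(X=1 | theta=0.75) = 0.75

0.75


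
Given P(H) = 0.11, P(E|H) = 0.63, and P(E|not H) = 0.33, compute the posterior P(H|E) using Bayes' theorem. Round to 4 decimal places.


By Bayes' theorem: P(H|E) = P(E|H)*P(H) / P(E)
P(E) = P(E|H)*P(H) + P(E|not H)*P(not H)
P(E) = 0.63*0.11 + 0.33*0.89 = 0.363
P(H|E) = 0.63*0.11 / 0.363 = 0.1909

0.1909


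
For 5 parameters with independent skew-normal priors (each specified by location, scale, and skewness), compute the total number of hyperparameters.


A skew-normal prior has 3 hyperparameters per parameter.
Total = 5 * 3 = 15

15


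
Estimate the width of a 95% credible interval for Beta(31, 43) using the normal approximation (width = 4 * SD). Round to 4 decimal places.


For Beta(a,b): Var = ab/((a+b)^2(a+b+1))
Var = 0.0032, SD = 0.057
Approximate 95% CI width = 4 * 0.057 = 0.2279

0.2279


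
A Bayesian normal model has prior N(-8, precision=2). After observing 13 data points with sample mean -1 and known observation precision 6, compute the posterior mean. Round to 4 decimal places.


Posterior mean = (prior_precision * prior_mean + n * data_precision * data_mean) / (prior_precision + n * data_precision)
Numerator = 2*-8 + 13*6*-1 = -94
Denominator = 2 + 13*6 = 80
Posterior mean = -1.175

-1.175


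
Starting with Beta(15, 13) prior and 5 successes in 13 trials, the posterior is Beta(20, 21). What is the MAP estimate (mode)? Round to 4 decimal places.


The mode of Beta(a, b) when a > 1 and b > 1 is (a-1)/(a+b-2)
= (20 - 1) / (20 + 21 - 2)
= 19 / 39
= 0.4872

0.4872


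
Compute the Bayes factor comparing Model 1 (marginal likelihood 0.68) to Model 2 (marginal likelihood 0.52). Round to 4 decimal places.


BF12 = marginal likelihood of M1 / marginal likelihood of M2
= 0.68/0.52
= 1.3077

1.3077


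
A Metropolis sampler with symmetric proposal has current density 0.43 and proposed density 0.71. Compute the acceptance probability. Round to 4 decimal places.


For symmetric proposals, acceptance = min(1, pi(x*)/pi(x))
= min(1, 0.71/0.43)
= min(1, 1.6512) = 1.0

1.0


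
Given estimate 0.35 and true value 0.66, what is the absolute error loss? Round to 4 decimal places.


Absolute error = |estimate - true|
= |-0.31| = 0.31

0.31


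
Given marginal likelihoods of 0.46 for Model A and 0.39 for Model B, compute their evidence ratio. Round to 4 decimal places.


Ratio = ML(A) / ML(B) = 0.46/0.39
= 1.1795

1.1795


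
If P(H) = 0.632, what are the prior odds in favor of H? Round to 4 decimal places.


Prior odds = P(H) / (1 - P(H))
= 0.632 / 0.368
= 1.7174

1.7174


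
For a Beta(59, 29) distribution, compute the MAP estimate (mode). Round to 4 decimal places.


MAP = mode = (a-1)/(a+b-2)
= (59-1)/(59+29-2)
= 58/86 = 0.6744

0.6744


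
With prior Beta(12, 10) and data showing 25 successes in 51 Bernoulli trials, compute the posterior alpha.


Conjugate update: alpha_posterior = alpha_prior + k
= 12 + 25 = 37

37


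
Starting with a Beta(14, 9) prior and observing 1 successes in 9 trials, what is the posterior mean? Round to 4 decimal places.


Posterior parameters: alpha = 14 + 1 = 15
beta = 9 + 8 = 17
Posterior mean = alpha / (alpha + beta) = 15 / 32
= 0.4688

0.4688


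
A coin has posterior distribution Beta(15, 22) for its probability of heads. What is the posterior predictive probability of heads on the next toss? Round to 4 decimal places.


Posterior predictive = E[theta] = alpha/(alpha+beta)
= 15/37
= 0.4054

0.4054


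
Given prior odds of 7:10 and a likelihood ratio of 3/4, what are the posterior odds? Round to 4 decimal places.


Posterior odds = prior odds * LR
Prior odds = 7/10 = 0.7
LR = 3/4 = 0.75
Posterior odds = 0.7 * 0.75 = 0.525

0.525


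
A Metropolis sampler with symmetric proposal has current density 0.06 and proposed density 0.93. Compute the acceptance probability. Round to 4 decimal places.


For symmetric proposals, acceptance = min(1, pi(x*)/pi(x))
= min(1, 0.93/0.06)
= min(1, 15.5) = 1.0

1.0


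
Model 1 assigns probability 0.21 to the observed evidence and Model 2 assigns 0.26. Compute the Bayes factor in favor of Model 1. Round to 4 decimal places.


BF = P(data|M1) / P(data|M2)
= 0.21 / 0.26 = 0.8077

0.8077


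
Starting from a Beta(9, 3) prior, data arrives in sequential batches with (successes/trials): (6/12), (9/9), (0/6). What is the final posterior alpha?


In sequential Bayesian updating, we sum all successes.
Total successes = 15
Final alpha = 9 + 15 = 24

24


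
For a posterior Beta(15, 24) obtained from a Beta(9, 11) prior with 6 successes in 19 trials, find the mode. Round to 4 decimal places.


Mode = (alpha - 1) / (alpha + beta - 2)
= 14 / 37
= 0.3784

0.3784


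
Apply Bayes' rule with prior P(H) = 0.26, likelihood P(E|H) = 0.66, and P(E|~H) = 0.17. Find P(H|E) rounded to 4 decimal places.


Step 1: Compute marginal P(E) = P(E|H)P(H) + P(E|~H)P(~H)
= 0.66*0.26 + 0.17*0.74 = 0.2974
Step 2: P(H|E) = P(E|H)P(H)/P(E) = 0.1716/0.2974
= 0.577

0.577


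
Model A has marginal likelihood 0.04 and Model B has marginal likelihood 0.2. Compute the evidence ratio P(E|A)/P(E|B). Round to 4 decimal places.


Evidence ratio = P(E|A) / P(E|B)
= 0.04 / 0.2
= 0.2

0.2


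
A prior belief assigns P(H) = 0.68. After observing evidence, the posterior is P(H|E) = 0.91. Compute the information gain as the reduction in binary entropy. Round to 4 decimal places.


H(prior) = -0.68*log2(0.68) - 0.32*log2(0.32)
= 0.9044
H(post) = -0.91*log2(0.91) - 0.09*log2(0.09)
= 0.4365
IG = 0.9044 - 0.4365 = 0.4679

0.4679


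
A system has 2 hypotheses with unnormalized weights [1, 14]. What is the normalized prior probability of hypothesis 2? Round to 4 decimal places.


The normalized prior is the weight divided by the total.
Total weight = 15
P(H2) = 14 / 15 = 0.9333

0.9333


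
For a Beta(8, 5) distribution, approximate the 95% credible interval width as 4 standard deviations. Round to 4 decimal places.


Variance of Beta(a,b) = ab / ((a+b)^2 * (a+b+1))
= 8*5 / ((13)^2 * 14)
= 0.0169
SD = sqrt(0.0169) = 0.13
Width = 4 * SD = 0.5201

0.5201


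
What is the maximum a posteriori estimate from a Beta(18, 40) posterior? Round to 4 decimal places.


The MAP estimate equals the mode of the distribution.
Mode of Beta(a,b) = (a-1)/(a+b-2)
= 17/56
= 0.3036

0.3036


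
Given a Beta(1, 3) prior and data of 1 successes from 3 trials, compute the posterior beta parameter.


Number of failures = 3 - 1 = 2
Posterior beta = 3 + 2 = 5

5


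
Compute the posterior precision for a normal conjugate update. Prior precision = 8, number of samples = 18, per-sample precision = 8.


tau_post = tau_0 + n * tau
= 8 + 18 * 8 = 152

152


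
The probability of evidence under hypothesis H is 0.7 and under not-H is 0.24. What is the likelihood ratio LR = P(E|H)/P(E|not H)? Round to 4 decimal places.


LR = 0.7 / 0.24
= 2.9167

2.9167


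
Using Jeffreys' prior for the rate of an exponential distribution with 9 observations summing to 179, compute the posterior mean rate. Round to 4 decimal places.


Jeffreys' prior leads to posterior Gamma(9, 179).
Mean = 9/179 = 0.0503

0.0503


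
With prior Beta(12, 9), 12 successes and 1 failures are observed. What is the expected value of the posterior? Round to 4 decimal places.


Posterior = Beta(24, 10)
E[theta] = alpha/(alpha+beta)
= 24/34 = 0.7059

0.7059


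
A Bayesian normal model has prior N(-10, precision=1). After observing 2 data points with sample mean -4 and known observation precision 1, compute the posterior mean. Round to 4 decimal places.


Posterior mean = (prior_precision * prior_mean + n * data_precision * data_mean) / (prior_precision + n * data_precision)
Numerator = 1*-10 + 2*1*-4 = -18
Denominator = 1 + 2*1 = 3
Posterior mean = -6.0

-6.0


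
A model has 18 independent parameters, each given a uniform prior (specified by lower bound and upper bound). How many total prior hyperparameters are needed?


Each uniform prior needs 2 hyperparameters (lower bound and upper bound).
Total = 2 * 18 = 36

36


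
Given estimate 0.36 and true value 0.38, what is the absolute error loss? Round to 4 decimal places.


Absolute error = |estimate - true|
= |-0.02| = 0.02

0.02


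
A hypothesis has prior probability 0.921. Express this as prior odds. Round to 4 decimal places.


Odds = P(H) / P(not H) = 0.921 / 0.079
= 11.6582

11.6582


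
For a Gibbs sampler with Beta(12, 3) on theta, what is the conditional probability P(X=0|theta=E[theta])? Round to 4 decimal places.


E[theta] = 12/(12+3) = 0.8
P(X=0|theta) = 1 - theta = 0.2

0.2


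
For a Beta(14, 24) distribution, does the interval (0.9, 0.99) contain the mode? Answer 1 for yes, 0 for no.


Mode of Beta(a,b) = (a-1)/(a+b-2)
= (14-1)/(14+24-2) = 0.3611
Check: 0.9 <= 0.3611 <= 0.99?
Result: 0

0


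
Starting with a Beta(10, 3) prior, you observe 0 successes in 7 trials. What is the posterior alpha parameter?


For a Beta-Binomial conjugate model:
Posterior alpha = prior alpha + number of successes
= 10 + 0 = 10

10


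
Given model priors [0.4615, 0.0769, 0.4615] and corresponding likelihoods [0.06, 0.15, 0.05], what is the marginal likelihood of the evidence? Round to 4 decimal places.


P(E) = sum_i P(M_i) P(E|M_i)
= 0.0277 + 0.0115 + 0.0231
= 0.0623

0.0623


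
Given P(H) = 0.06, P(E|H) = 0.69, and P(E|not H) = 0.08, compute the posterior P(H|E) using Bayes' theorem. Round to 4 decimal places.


By Bayes' theorem: P(H|E) = P(E|H)*P(H) / P(E)
P(E) = P(E|H)*P(H) + P(E|not H)*P(not H)
P(E) = 0.69*0.06 + 0.08*0.94 = 0.1166
P(H|E) = 0.69*0.06 / 0.1166 = 0.3551

0.3551


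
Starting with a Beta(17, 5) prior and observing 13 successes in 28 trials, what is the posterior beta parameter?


Posterior beta = prior beta + failures
Failures = 28 - 13 = 15
beta_post = 5 + 15 = 20

20


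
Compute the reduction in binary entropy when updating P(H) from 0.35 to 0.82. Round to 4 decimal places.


H_before = -p*log2(p) - (1-p)*log2(1-p) for p=0.35: 0.9341
H_after for p=0.82: 0.6801
Reduction = 0.9341 - 0.6801 = 0.254

0.254


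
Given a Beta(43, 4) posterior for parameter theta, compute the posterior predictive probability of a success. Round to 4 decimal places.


For a Beta-Bernoulli model, the predictive probability is the mean:
P(success) = 43/(43+4) = 43/47 = 0.9149

0.9149


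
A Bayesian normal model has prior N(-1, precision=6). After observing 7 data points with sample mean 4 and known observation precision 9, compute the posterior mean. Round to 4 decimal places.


Posterior mean = (prior_precision * prior_mean + n * data_precision * data_mean) / (prior_precision + n * data_precision)
Numerator = 6*-1 + 7*9*4 = 246
Denominator = 6 + 7*9 = 69
Posterior mean = 3.5652

3.5652


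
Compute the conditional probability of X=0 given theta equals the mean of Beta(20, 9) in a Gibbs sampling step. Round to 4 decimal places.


Mean of Beta(20, 9) = 0.6897
P(X=0 | theta=0.6897) = 0.3103

0.3103


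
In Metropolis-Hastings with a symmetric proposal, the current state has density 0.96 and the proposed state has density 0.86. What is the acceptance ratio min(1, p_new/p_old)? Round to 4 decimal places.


Ratio = p_new / p_old = 0.86 / 0.96 = 0.8958
Acceptance = min(1, 0.8958) = 0.8958

0.8958


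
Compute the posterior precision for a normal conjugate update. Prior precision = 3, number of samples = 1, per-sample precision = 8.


tau_post = tau_0 + n * tau
= 3 + 1 * 8 = 11

11


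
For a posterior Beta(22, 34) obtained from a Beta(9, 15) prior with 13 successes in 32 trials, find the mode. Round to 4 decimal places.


Mode = (alpha - 1) / (alpha + beta - 2)
= 21 / 54
= 0.3889

0.3889


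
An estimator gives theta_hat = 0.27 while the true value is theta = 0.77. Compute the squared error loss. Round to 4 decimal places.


The squared error loss is (theta_hat - theta)^2
= (0.27 - 0.77)^2
= (-0.5)^2 = 0.25

0.25


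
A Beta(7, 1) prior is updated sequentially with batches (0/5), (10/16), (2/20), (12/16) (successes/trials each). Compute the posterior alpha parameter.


Sequential conjugate updating is equivalent to a single batch update.
Total successes across all batches = 24
alpha_posterior = alpha_prior + total_successes = 7 + 24
= 31

31


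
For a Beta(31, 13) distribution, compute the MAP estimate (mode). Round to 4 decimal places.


MAP = mode = (a-1)/(a+b-2)
= (31-1)/(31+13-2)
= 30/42 = 0.7143

0.7143


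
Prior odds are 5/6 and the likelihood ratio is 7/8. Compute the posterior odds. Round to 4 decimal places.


Posterior odds = prior odds * likelihood ratio
= (5/6) * (7/8)
= 35 / 48
= 0.7292

0.7292


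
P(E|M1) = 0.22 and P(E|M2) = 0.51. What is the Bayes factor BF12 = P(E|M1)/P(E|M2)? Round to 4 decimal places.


Bayes factor BF12 = P(E|M1) / P(E|M2)
= 0.22 / 0.51
= 0.4314

0.4314


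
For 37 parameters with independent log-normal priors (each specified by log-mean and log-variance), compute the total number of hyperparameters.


A log-normal prior has 2 hyperparameters per parameter.
Total = 37 * 2 = 74

74


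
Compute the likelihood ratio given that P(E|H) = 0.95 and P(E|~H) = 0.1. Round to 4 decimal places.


LR = P(E|H) / P(E|~H)
= 0.95 / 0.1 = 9.5

9.5


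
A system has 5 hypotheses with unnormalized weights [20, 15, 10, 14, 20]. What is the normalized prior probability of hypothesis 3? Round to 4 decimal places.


The normalized prior is the weight divided by the total.
Total weight = 79
P(H3) = 10 / 79 = 0.1266

0.1266


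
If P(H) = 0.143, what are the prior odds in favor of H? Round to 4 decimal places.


Prior odds = P(H) / (1 - P(H))
= 0.143 / 0.857
= 0.1669

0.1669


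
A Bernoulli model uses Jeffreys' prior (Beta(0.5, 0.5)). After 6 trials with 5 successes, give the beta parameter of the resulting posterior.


Posterior = Beta(prior_alpha + successes, prior_beta + failures)
= Beta(0.5 + 5, 0.5 + 1)
Posterior beta = 0.5 + (n - k) = 0.5 + 1 = 1.5

1.5


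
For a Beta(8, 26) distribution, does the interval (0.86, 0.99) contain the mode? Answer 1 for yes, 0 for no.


Mode of Beta(a,b) = (a-1)/(a+b-2)
= (8-1)/(8+26-2) = 0.2188
Check: 0.86 <= 0.2188 <= 0.99?
Result: 0

0


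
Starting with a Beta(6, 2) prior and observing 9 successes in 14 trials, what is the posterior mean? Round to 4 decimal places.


Posterior parameters: alpha = 6 + 9 = 15
beta = 2 + 5 = 7
Posterior mean = alpha / (alpha + beta) = 15 / 22
= 0.6818

0.6818


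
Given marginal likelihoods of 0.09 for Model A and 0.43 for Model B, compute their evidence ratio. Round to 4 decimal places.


Ratio = ML(A) / ML(B) = 0.09/0.43
= 0.2093

0.2093


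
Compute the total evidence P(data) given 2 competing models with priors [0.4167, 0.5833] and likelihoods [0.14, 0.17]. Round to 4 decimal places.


Marginal likelihood = sum P(model_i) * P(data|model_i)
Model 1: 0.4167 * 0.14 = 0.0583
Model 2: 0.5833 * 0.17 = 0.0992
Total = 0.1575

0.1575


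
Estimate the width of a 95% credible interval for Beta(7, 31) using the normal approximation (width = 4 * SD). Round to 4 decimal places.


For Beta(a,b): Var = ab/((a+b)^2(a+b+1))
Var = 0.0039, SD = 0.0621
Approximate 95% CI width = 4 * 0.0621 = 0.2483

0.2483


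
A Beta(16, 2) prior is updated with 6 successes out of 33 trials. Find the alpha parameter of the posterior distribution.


In the Beta-Binomial conjugate update:
alpha_post = alpha_prior + successes
= 16 + 6
= 22

22


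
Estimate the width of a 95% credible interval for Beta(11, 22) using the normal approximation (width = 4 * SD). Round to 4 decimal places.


For Beta(a,b): Var = ab/((a+b)^2(a+b+1))
Var = 0.0065, SD = 0.0808
Approximate 95% CI width = 4 * 0.0808 = 0.3234

0.3234


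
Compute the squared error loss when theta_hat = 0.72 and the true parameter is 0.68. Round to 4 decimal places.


L = (theta_hat - theta_true)^2
= (0.72 - 0.68)^2
= 0.04^2 = 0.0016

0.0016


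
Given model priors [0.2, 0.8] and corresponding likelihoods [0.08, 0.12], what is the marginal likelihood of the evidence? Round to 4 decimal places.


P(E) = sum_i P(M_i) P(E|M_i)
= 0.016 + 0.096
= 0.112

0.112


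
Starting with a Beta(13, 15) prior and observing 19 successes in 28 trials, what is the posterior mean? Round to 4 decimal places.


Posterior parameters: alpha = 13 + 19 = 32
beta = 15 + 9 = 24
Posterior mean = alpha / (alpha + beta) = 32 / 56
= 0.5714

0.5714


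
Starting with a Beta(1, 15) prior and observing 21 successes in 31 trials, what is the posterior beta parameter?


Posterior beta = prior beta + failures
Failures = 31 - 21 = 10
beta_post = 15 + 10 = 25

25


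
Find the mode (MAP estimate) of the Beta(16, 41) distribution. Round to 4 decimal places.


For Beta(a,b) with a,b > 1:
Mode = (a-1)/(a+b-2) = (16-1)/(57-2)
= 15/55 = 0.2727

0.2727


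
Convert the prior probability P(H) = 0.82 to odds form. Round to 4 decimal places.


P(not H) = 1 - 0.82 = 0.18
Odds = 0.82 / 0.18 = 4.5556

4.5556


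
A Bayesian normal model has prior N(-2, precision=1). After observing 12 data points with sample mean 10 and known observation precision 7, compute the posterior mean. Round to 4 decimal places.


Posterior mean = (prior_precision * prior_mean + n * data_precision * data_mean) / (prior_precision + n * data_precision)
Numerator = 1*-2 + 12*7*10 = 838
Denominator = 1 + 12*7 = 85
Posterior mean = 9.8588

9.8588


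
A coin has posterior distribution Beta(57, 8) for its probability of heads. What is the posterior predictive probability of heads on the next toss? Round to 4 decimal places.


Posterior predictive = E[theta] = alpha/(alpha+beta)
= 57/65
= 0.8769

0.8769


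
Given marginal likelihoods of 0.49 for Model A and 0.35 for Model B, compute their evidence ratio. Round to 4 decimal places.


Ratio = ML(A) / ML(B) = 0.49/0.35
= 1.4

1.4


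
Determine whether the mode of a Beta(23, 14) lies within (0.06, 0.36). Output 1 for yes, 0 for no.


First find the mode: (a-1)/(a+b-2) = 0.6286
Is 0.6286 in (0.06, 0.36)? 0

0


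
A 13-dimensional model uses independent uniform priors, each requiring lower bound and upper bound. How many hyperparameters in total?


Per parameter: 2 (lower bound and upper bound).
Total = 13 * 2 = 26

26


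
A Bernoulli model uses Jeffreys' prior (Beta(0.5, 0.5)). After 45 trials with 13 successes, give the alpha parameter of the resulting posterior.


Posterior = Beta(prior_alpha + successes, prior_beta + failures)
= Beta(0.5 + 13, 0.5 + 32)
Posterior alpha = 0.5 + k = 0.5 + 13 = 13.5

13.5


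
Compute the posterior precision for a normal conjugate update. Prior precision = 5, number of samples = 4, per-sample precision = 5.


tau_post = tau_0 + n * tau
= 5 + 4 * 5 = 25

25


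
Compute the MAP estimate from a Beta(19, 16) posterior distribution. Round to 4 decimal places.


MAP = mode of Beta distribution
= (alpha - 1)/(alpha + beta - 2)
= (19-1)/(19+16-2)
= 18/33 = 0.5455

0.5455


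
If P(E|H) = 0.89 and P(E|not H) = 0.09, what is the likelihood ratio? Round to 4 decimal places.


Likelihood ratio = P(E|H) / P(E|not H)
= 0.89 / 0.09
= 9.8889

9.8889


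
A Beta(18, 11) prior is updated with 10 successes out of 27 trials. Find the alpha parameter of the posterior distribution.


In the Beta-Binomial conjugate update:
alpha_post = alpha_prior + successes
= 18 + 10
= 28

28


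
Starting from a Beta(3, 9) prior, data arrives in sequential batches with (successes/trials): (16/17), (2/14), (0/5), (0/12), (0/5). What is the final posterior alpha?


In sequential Bayesian updating, we sum all successes.
Total successes = 18
Final alpha = 3 + 18 = 21

21


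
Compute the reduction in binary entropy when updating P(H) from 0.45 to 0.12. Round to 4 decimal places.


H_before = -p*log2(p) - (1-p)*log2(1-p) for p=0.45: 0.9928
H_after for p=0.12: 0.5294
Reduction = 0.9928 - 0.5294 = 0.4634

0.4634


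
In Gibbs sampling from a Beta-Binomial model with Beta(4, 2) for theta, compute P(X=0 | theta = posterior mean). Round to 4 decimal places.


Posterior mean = alpha/(alpha+beta) = 4/6 = 0.6667
P(X=0|theta=mean) = 1 - theta = 0.3333

0.3333


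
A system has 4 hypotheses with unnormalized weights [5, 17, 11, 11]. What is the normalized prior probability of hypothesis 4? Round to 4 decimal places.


The normalized prior is the weight divided by the total.
Total weight = 44
P(H4) = 11 / 44 = 0.25

0.25


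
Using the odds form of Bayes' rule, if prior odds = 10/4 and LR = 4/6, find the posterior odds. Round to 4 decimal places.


Bayes' rule in odds form: posterior odds = prior odds * LR
= (10 * 4) / (4 * 6)
= 40/24 = 1.6667

1.6667


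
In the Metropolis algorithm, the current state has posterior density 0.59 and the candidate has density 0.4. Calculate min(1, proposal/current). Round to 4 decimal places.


Ratio = 0.4/0.59 = 0.678
Acceptance probability = min(1, 0.678)
= 0.678

0.678


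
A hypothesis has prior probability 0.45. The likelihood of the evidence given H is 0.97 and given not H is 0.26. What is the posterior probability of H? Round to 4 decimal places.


Using Bayes' theorem:
P(E) = 0.45 * 0.97 + 0.55 * 0.26
P(E) = 0.5795
P(H|E) = (0.45 * 0.97) / 0.5795 = 0.7532

0.7532


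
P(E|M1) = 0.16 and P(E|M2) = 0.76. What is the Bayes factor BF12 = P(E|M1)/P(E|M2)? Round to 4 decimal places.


Bayes factor BF12 = P(E|M1) / P(E|M2)
= 0.16 / 0.76
= 0.2105

0.2105


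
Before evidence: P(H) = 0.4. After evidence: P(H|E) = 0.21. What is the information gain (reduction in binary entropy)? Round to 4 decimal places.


Prior entropy = 0.971
Posterior entropy = 0.7415
Information gain = 0.971 - 0.7415 = 0.2295

0.2295


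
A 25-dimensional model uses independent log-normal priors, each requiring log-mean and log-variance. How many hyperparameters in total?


Per parameter: 2 (log-mean and log-variance).
Total = 25 * 2 = 50

50


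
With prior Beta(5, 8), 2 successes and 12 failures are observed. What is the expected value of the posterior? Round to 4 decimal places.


Posterior = Beta(7, 20)
E[theta] = alpha/(alpha+beta)
= 7/27 = 0.2593

0.2593


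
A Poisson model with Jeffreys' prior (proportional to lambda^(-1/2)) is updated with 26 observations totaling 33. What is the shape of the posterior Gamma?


Posterior = Gamma(0.5 + S, n)
= Gamma(0.5 + 33, 26)
Posterior shape = 0.5 + S = 0.5 + 33 = 33.5

33.5


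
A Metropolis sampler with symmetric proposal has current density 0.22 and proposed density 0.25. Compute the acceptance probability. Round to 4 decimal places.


For symmetric proposals, acceptance = min(1, pi(x*)/pi(x))
= min(1, 0.25/0.22)
= min(1, 1.1364) = 1.0

1.0


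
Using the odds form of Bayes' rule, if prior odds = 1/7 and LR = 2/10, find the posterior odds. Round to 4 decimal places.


Bayes' rule in odds form: posterior odds = prior odds * LR
= (1 * 2) / (7 * 10)
= 2/70 = 0.0286

0.0286
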